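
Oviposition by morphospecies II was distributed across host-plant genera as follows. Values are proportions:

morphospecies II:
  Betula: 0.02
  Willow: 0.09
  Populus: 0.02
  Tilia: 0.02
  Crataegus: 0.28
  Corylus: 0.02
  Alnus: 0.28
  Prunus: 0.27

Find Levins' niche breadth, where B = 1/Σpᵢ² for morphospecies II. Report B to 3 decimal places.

Σpᵢ² = 0.02² + 0.09² + 0.02² + 0.02² + 0.28² + 0.02² + 0.28² + 0.27² = 0.0004 + 0.0081 + 0.0004 + 0.0004 + 0.0784 + 0.0004 + 0.0784 + 0.0729 = 0.2394
B = 1 / 0.2394 = 4.17711

4.177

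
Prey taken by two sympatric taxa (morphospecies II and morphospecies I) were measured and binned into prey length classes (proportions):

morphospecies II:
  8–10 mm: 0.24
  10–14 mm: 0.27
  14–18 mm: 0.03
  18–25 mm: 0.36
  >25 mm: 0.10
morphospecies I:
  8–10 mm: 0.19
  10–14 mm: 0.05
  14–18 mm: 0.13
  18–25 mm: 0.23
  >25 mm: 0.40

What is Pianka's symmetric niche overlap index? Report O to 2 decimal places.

0.69

Σ p₁ᵢp₂ᵢ = 0.0456 + 0.0135 + 0.0039 + 0.0828 + 0.0400 = 0.1858
Σp_1ᵢ² = 0.24² + 0.27² + 0.03² + 0.36² + 0.10² = 0.0576 + 0.0729 + 0.0009 + 0.1296 + 0.0100 = 0.2710
Σp_2ᵢ² = 0.19² + 0.05² + 0.13² + 0.23² + 0.40² = 0.0361 + 0.0025 + 0.0169 + 0.0529 + 0.1600 = 0.2684
O = 0.1858 / √(0.2710 × 0.2684) = 0.1858 / 0.26970 = 0.6889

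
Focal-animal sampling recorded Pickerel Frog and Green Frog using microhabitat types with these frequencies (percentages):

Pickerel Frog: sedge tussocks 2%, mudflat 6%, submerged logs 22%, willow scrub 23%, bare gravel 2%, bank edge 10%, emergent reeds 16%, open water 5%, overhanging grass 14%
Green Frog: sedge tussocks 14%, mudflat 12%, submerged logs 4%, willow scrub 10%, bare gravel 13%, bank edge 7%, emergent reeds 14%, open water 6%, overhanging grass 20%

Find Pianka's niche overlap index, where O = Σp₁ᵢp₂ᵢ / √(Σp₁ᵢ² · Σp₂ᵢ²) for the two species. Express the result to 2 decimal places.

0.72

Convert percentages to proportions (divide by 100).
Σ p₁ᵢp₂ᵢ = 0.0028 + 0.0072 + 0.0088 + 0.0230 + 0.0026 + 0.0070 + 0.0224 + 0.0030 + 0.0280 = 0.1048
Σp_1ᵢ² = 0.02² + 0.06² + 0.22² + 0.23² + 0.02² + 0.10² + 0.16² + 0.05² + 0.14² = 0.0004 + 0.0036 + 0.0484 + 0.0529 + 0.0004 + 0.0100 + 0.0256 + 0.0025 + 0.0196 = 0.1634
Σp_2ᵢ² = 0.14² + 0.12² + 0.04² + 0.10² + 0.13² + 0.07² + 0.14² + 0.06² + 0.20² = 0.0196 + 0.0144 + 0.0016 + 0.0100 + 0.0169 + 0.0049 + 0.0196 + 0.0036 + 0.0400 = 0.1306
O = 0.1048 / √(0.1634 × 0.1306) = 0.1048 / 0.14608 = 0.7174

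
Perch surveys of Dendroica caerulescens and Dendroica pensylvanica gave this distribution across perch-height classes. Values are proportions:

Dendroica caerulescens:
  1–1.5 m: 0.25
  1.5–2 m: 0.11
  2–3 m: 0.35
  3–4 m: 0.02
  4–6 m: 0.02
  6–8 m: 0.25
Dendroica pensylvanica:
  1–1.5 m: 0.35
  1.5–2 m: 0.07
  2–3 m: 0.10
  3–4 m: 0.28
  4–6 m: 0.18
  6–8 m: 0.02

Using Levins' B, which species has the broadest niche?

Dendroica pensylvanica

Σp_caerᵢ² = 0.25² + 0.11² + 0.35² + 0.02² + 0.02² + 0.25² = 0.0625 + 0.0121 + 0.1225 + 0.0004 + 0.0004 + 0.0625 = 0.2604
B_caer = 1 / 0.2604 = 3.8402
Σp_pensᵢ² = 0.35² + 0.07² + 0.10² + 0.28² + 0.18² + 0.02² = 0.1225 + 0.0049 + 0.0100 + 0.0784 + 0.0324 + 0.0004 = 0.2486
B_pens = 1 / 0.2486 = 4.0225
Highest B → broadest niche (most generalist): Dendroica pensylvanica (B = 4.02).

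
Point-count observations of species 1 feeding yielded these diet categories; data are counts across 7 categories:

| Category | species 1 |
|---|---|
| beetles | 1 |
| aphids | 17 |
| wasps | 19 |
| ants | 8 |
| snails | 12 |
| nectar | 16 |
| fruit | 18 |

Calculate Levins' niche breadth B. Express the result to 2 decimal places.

5.75

Proportions for species 1 (n=91): 1/91=0.0110, 17/91=0.1868, 19/91=0.2088, 8/91=0.0879, 12/91=0.1319, 16/91=0.1758, 18/91=0.1978
Σpᵢ² = 0.0110² + 0.1868² + 0.2088² + 0.0879² + 0.1319² + 0.1758² + 0.1978² = 0.000121 + 0.034894 + 0.043597 + 0.007726 + 0.017398 + 0.030906 + 0.039125 = 0.173767
B = 1 / 0.173767 = 5.7548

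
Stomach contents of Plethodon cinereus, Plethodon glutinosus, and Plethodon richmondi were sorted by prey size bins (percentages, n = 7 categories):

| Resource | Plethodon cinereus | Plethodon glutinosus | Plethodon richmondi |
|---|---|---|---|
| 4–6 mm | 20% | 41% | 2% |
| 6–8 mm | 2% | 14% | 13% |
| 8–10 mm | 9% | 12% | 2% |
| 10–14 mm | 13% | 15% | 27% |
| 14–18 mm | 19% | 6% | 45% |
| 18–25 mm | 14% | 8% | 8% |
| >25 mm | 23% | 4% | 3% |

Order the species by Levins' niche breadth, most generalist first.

Plethodon cinereus > Plethodon glutinosus > Plethodon richmondi

Convert percentages to proportions (divide by 100).
Σp_cineᵢ² = 0.20² + 0.02² + 0.09² + 0.13² + 0.19² + 0.14² + 0.23² = 0.0400 + 0.0004 + 0.0081 + 0.0169 + 0.0361 + 0.0196 + 0.0529 = 0.1740
B_cine = 1 / 0.1740 = 5.7471
Σp_glutᵢ² = 0.41² + 0.14² + 0.12² + 0.15² + 0.06² + 0.08² + 0.04² = 0.1681 + 0.0196 + 0.0144 + 0.0225 + 0.0036 + 0.0064 + 0.0016 = 0.2362
B_glut = 1 / 0.2362 = 4.2337
Σp_richᵢ² = 0.02² + 0.13² + 0.02² + 0.27² + 0.45² + 0.08² + 0.03² = 0.0004 + 0.0169 + 0.0004 + 0.0729 + 0.2025 + 0.0064 + 0.0009 = 0.3004
B_rich = 1 / 0.3004 = 3.3289
Ranking by B (broadest → narrowest): Plethodon cinereus (5.75) > Plethodon glutinosus (4.23) > Plethodon richmondi (3.33)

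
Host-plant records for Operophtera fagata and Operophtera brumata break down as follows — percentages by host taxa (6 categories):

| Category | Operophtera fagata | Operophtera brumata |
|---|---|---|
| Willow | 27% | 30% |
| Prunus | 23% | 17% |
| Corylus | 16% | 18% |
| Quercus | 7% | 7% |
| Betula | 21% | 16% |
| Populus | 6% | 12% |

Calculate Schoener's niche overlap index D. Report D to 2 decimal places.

Convert percentages to proportions (divide by 100).
Σ|p₁ᵢ − p₂ᵢ| = 0.03 + 0.06 + 0.02 + 0.00 + 0.05 + 0.06 = 0.22
D = 1 − ½ × 0.22 = 1 − 0.110 = 0.8900

0.89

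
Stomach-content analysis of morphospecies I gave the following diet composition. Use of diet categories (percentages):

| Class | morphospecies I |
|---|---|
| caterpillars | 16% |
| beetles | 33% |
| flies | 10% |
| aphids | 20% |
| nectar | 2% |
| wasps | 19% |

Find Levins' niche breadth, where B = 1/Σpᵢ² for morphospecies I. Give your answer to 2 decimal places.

4.52

Convert percentages to proportions (divide by 100).
Σpᵢ² = 0.16² + 0.33² + 0.10² + 0.20² + 0.02² + 0.19² = 0.0256 + 0.1089 + 0.0100 + 0.0400 + 0.0004 + 0.0361 = 0.2210
B = 1 / 0.2210 = 4.5249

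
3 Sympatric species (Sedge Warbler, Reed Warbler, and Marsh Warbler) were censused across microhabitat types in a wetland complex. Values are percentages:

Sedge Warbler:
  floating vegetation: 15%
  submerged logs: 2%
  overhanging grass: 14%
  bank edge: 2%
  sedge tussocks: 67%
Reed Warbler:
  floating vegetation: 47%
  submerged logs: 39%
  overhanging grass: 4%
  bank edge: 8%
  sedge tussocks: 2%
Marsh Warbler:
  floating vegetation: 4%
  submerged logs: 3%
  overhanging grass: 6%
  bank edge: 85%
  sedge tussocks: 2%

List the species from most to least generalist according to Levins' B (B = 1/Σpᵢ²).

Convert percentages to proportions (divide by 100).
Σp_Sedgᵢ² = 0.15² + 0.02² + 0.14² + 0.02² + 0.67² = 0.0225 + 0.0004 + 0.0196 + 0.0004 + 0.4489 = 0.4918
B_Sedg = 1 / 0.4918 = 2.0333
Σp_Reedᵢ² = 0.47² + 0.39² + 0.04² + 0.08² + 0.02² = 0.2209 + 0.1521 + 0.0016 + 0.0064 + 0.0004 = 0.3814
B_Reed = 1 / 0.3814 = 2.6219
Σp_Marsᵢ² = 0.04² + 0.03² + 0.06² + 0.85² + 0.02² = 0.0016 + 0.0009 + 0.0036 + 0.7225 + 0.0004 = 0.7290
B_Mars = 1 / 0.7290 = 1.3717
Ranking by B (broadest → narrowest): Reed Warbler (2.62) > Sedge Warbler (2.03) > Marsh Warbler (1.37)

Reed Warbler > Sedge Warbler > Marsh Warbler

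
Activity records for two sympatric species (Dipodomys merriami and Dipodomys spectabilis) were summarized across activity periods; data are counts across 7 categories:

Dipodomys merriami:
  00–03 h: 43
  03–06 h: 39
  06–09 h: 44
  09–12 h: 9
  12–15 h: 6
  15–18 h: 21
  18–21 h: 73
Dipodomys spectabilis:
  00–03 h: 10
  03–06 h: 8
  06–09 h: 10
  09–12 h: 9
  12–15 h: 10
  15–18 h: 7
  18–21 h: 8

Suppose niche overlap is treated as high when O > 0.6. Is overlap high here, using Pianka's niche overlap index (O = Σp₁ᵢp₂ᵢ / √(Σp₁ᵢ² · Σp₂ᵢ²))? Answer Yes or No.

Yes

Proportions for Dipodomys merriami (n=235): 43/235=0.1830, 39/235=0.1660, 44/235=0.1872, 9/235=0.0383, 6/235=0.0255, 21/235=0.0894, 73/235=0.3106
Proportions for Dipodomys spectabilis (n=62): 10/62=0.1613, 8/62=0.1290, 10/62=0.1613, 9/62=0.1452, 10/62=0.1613, 7/62=0.1129, 8/62=0.1290
Σ p₁ᵢp₂ᵢ = 0.029518 + 0.021414 + 0.030195 + 0.005561 + 0.004113 + 0.010093 + 0.040067 = 0.140961
Σp_1ᵢ² = 0.1830² + 0.1660² + 0.1872² + 0.0383² + 0.0255² + 0.0894² + 0.3106² = 0.033489 + 0.027556 + 0.035044 + 0.001467 + 0.000650 + 0.007992 + 0.096472 = 0.202670
Σp_2ᵢ² = 0.1613² + 0.1290² + 0.1613² + 0.1452² + 0.1613² + 0.1129² + 0.1290² = 0.026018 + 0.016641 + 0.026018 + 0.021083 + 0.026018 + 0.012746 + 0.016641 = 0.145165
O = 0.140961 / √(0.202670 × 0.145165) = 0.140961 / 0.1715243 = 0.8218
O = 0.8218 > 0.6 → Yes.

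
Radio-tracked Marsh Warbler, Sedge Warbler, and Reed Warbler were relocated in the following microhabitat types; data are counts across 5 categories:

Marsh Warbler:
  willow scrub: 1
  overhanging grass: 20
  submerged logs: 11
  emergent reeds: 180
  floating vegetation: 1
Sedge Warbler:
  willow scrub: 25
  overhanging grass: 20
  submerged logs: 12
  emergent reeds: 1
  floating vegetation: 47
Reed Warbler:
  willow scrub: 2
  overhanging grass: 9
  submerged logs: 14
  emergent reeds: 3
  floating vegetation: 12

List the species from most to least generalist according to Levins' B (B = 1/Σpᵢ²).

Proportions for Marsh Warbler (n=213): 1/213=0.0047, 20/213=0.0939, 11/213=0.0516, 180/213=0.8451, 1/213=0.0047
Proportions for Sedge Warbler (n=105): 25/105=0.2381, 20/105=0.1905, 12/105=0.1143, 1/105=0.0095, 47/105=0.4476
Proportions for Reed Warbler (n=40): 2/40=0.0500, 9/40=0.2250, 14/40=0.3500, 3/40=0.0750, 12/40=0.3000
Σp_Marsᵢ² = 0.0047² + 0.0939² + 0.0516² + 0.8451² + 0.0047² = 0.000022 + 0.008817 + 0.002663 + 0.714194 + 0.000022 = 0.725718
B_Mars = 1 / 0.725718 = 1.3779
Σp_Sedgᵢ² = 0.2381² + 0.1905² + 0.1143² + 0.0095² + 0.4476² = 0.056692 + 0.036290 + 0.013064 + 0.000090 + 0.200346 = 0.306482
B_Sedg = 1 / 0.306482 = 3.2628
Σp_Reedᵢ² = 0.0500² + 0.2250² + 0.3500² + 0.0750² + 0.3000² = 0.002500 + 0.050625 + 0.122500 + 0.005625 + 0.090000 = 0.271250
B_Reed = 1 / 0.271250 = 3.6866
Ranking by B (broadest → narrowest): Reed Warbler (3.69) > Sedge Warbler (3.26) > Marsh Warbler (1.38)

Reed Warbler > Sedge Warbler > Marsh Warbler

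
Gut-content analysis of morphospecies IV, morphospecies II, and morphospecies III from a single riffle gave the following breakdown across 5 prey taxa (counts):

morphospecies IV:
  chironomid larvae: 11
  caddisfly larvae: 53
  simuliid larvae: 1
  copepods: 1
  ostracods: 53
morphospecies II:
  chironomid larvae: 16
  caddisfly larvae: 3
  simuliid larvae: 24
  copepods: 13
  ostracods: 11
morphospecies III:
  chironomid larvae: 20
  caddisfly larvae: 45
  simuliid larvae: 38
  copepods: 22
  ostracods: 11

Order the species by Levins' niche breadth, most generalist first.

morphospecies III > morphospecies II > morphospecies IV

Proportions for morphospecies IV (n=119): 11/119=0.0924, 53/119=0.4454, 1/119=0.0084, 1/119=0.0084, 53/119=0.4454
Proportions for morphospecies II (n=67): 16/67=0.2388, 3/67=0.0448, 24/67=0.3582, 13/67=0.1940, 11/67=0.1642
Proportions for morphospecies III (n=136): 20/136=0.1471, 45/136=0.3309, 38/136=0.2794, 22/136=0.1618, 11/136=0.0809
Σp_IVᵢ² = 0.0924² + 0.4454² + 0.0084² + 0.0084² + 0.4454² = 0.008538 + 0.198381 + 0.000071 + 0.000071 + 0.198381 = 0.405442
B_IV = 1 / 0.405442 = 2.4664
Σp_IIᵢ² = 0.2388² + 0.0448² + 0.3582² + 0.1940² + 0.1642² = 0.057025 + 0.002007 + 0.128307 + 0.037636 + 0.026962 = 0.251937
B_II = 1 / 0.251937 = 3.9692
Σp_IIIᵢ² = 0.1471² + 0.3309² + 0.2794² + 0.1618² + 0.0809² = 0.021638 + 0.109495 + 0.078064 + 0.026179 + 0.006545 = 0.241921
B_III = 1 / 0.241921 = 4.1336
Ranking by B (broadest → narrowest): morphospecies III (4.13) > morphospecies II (3.97) > morphospecies IV (2.47)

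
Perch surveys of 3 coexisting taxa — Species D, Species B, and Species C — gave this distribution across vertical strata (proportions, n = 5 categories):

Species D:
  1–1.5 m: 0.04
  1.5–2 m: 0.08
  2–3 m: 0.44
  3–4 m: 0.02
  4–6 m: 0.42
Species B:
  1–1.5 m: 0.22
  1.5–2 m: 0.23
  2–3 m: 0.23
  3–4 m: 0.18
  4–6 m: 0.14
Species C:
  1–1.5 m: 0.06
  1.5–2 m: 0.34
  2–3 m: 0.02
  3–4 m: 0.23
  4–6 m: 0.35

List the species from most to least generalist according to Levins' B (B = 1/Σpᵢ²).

Σp_Dᵢ² = 0.04² + 0.08² + 0.44² + 0.02² + 0.42² = 0.0016 + 0.0064 + 0.1936 + 0.0004 + 0.1764 = 0.3784
B_D = 1 / 0.3784 = 2.6427
Σp_Bᵢ² = 0.22² + 0.23² + 0.23² + 0.18² + 0.14² = 0.0484 + 0.0529 + 0.0529 + 0.0324 + 0.0196 = 0.2062
B_B = 1 / 0.2062 = 4.8497
Σp_Cᵢ² = 0.06² + 0.34² + 0.02² + 0.23² + 0.35² = 0.0036 + 0.1156 + 0.0004 + 0.0529 + 0.1225 = 0.2950
B_C = 1 / 0.2950 = 3.3898
Ranking by B (broadest → narrowest): Species B (4.85) > Species C (3.39) > Species D (2.64)

Species B > Species C > Species D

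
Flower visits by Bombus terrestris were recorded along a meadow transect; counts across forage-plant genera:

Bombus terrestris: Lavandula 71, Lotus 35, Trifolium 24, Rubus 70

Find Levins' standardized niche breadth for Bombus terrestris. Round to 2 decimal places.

0.80

Proportions for Bombus terrestris (n=200): 71/200=0.3550, 35/200=0.1750, 24/200=0.1200, 70/200=0.3500
Σpᵢ² = 0.3550² + 0.1750² + 0.1200² + 0.3500² = 0.126025 + 0.030625 + 0.014400 + 0.122500 = 0.293550
B = 1 / 0.293550 = 3.4066
Bₛ = (B − 1)/(n − 1) = (3.4066 − 1)/(4 − 1) = 2.4066/3 = 0.8022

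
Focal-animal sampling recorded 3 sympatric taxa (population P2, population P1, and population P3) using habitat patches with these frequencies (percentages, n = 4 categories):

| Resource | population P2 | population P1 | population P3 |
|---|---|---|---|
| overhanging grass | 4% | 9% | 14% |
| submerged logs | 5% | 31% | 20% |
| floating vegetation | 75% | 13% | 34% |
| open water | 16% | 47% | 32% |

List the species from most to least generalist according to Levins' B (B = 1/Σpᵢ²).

Convert percentages to proportions (divide by 100).
Σp_P2ᵢ² = 0.04² + 0.05² + 0.75² + 0.16² = 0.0016 + 0.0025 + 0.5625 + 0.0256 = 0.5922
B_P2 = 1 / 0.5922 = 1.6886
Σp_P1ᵢ² = 0.09² + 0.31² + 0.13² + 0.47² = 0.0081 + 0.0961 + 0.0169 + 0.2209 = 0.3420
B_P1 = 1 / 0.3420 = 2.9240
Σp_P3ᵢ² = 0.14² + 0.20² + 0.34² + 0.32² = 0.0196 + 0.0400 + 0.1156 + 0.1024 = 0.2776
B_P3 = 1 / 0.2776 = 3.6023
Ranking by B (broadest → narrowest): population P3 (3.60) > population P1 (2.92) > population P2 (1.69)

population P3 > population P1 > population P2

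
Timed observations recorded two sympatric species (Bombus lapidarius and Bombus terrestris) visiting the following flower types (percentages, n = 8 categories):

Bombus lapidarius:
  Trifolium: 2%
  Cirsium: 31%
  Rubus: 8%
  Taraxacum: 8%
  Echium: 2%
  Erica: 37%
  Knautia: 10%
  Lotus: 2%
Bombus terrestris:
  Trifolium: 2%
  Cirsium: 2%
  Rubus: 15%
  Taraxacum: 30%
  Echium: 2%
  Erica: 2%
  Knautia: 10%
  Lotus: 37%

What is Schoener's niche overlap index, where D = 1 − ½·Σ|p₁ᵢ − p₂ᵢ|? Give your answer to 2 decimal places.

0.36

Convert percentages to proportions (divide by 100).
Σ|p₁ᵢ − p₂ᵢ| = 0.00 + 0.29 + 0.07 + 0.22 + 0.00 + 0.35 + 0.00 + 0.35 = 1.28
D = 1 − ½ × 1.28 = 1 − 0.640 = 0.3600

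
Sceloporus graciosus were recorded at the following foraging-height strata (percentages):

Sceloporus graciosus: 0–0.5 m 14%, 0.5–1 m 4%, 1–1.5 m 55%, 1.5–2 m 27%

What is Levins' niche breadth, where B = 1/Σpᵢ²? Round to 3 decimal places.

Convert percentages to proportions (divide by 100).
Σpᵢ² = 0.14² + 0.04² + 0.55² + 0.27² = 0.0196 + 0.0016 + 0.3025 + 0.0729 = 0.3966
B = 1 / 0.3966 = 2.52143

2.521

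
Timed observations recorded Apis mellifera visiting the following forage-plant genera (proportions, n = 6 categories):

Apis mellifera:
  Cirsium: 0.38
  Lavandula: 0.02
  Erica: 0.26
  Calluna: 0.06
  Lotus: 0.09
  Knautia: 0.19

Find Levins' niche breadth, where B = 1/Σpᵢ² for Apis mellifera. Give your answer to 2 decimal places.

Σpᵢ² = 0.38² + 0.02² + 0.26² + 0.06² + 0.09² + 0.19² = 0.1444 + 0.0004 + 0.0676 + 0.0036 + 0.0081 + 0.0361 = 0.2602
B = 1 / 0.2602 = 3.8432

3.84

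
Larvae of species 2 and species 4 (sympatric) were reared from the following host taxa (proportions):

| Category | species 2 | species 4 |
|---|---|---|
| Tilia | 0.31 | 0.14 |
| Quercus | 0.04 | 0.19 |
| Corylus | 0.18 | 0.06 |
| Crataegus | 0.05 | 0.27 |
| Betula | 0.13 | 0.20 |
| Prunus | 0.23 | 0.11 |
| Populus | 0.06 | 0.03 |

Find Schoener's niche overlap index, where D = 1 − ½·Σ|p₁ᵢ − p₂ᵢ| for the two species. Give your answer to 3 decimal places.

Σ|p₁ᵢ − p₂ᵢ| = 0.17 + 0.15 + 0.12 + 0.22 + 0.07 + 0.12 + 0.03 = 0.88
D = 1 − ½ × 0.88 = 1 − 0.440 = 0.56000

0.560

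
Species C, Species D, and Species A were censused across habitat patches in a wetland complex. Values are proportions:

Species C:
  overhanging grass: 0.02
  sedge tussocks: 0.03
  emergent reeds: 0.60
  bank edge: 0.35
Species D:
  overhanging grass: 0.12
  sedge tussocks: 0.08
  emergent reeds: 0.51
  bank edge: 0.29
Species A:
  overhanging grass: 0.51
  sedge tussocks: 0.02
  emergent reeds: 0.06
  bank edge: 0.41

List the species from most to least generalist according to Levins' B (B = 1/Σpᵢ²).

Σp_Cᵢ² = 0.02² + 0.03² + 0.60² + 0.35² = 0.0004 + 0.0009 + 0.3600 + 0.1225 = 0.4838
B_C = 1 / 0.4838 = 2.0670
Σp_Dᵢ² = 0.12² + 0.08² + 0.51² + 0.29² = 0.0144 + 0.0064 + 0.2601 + 0.0841 = 0.3650
B_D = 1 / 0.3650 = 2.7397
Σp_Aᵢ² = 0.51² + 0.02² + 0.06² + 0.41² = 0.2601 + 0.0004 + 0.0036 + 0.1681 = 0.4322
B_A = 1 / 0.4322 = 2.3137
Ranking by B (broadest → narrowest): Species D (2.74) > Species A (2.31) > Species C (2.07)

Species D > Species A > Species C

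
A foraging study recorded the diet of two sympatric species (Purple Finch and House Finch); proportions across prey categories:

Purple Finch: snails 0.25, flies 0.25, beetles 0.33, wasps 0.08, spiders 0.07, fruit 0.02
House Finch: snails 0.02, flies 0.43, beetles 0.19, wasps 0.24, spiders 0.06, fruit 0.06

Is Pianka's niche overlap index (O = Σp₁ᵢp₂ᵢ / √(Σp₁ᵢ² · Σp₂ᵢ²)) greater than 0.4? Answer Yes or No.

Yes

Σ p₁ᵢp₂ᵢ = 0.0050 + 0.1075 + 0.0627 + 0.0192 + 0.0042 + 0.0012 = 0.1998
Σp_1ᵢ² = 0.25² + 0.25² + 0.33² + 0.08² + 0.07² + 0.02² = 0.0625 + 0.0625 + 0.1089 + 0.0064 + 0.0049 + 0.0004 = 0.2456
Σp_2ᵢ² = 0.02² + 0.43² + 0.19² + 0.24² + 0.06² + 0.06² = 0.0004 + 0.1849 + 0.0361 + 0.0576 + 0.0036 + 0.0036 = 0.2862
O = 0.1998 / √(0.2456 × 0.2862) = 0.1998 / 0.26512 = 0.7536
O = 0.7536 > 0.4 → Yes.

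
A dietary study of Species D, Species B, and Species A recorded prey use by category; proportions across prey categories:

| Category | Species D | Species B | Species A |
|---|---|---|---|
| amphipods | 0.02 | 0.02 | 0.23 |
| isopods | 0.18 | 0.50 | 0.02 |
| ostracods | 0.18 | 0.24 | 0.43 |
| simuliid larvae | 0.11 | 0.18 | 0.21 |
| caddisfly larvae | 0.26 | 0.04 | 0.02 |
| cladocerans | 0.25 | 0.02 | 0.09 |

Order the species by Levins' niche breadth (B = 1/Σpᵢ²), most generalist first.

Σp_Dᵢ² = 0.02² + 0.18² + 0.18² + 0.11² + 0.26² + 0.25² = 0.0004 + 0.0324 + 0.0324 + 0.0121 + 0.0676 + 0.0625 = 0.2074
B_D = 1 / 0.2074 = 4.8216
Σp_Bᵢ² = 0.02² + 0.50² + 0.24² + 0.18² + 0.04² + 0.02² = 0.0004 + 0.2500 + 0.0576 + 0.0324 + 0.0016 + 0.0004 = 0.3424
B_B = 1 / 0.3424 = 2.9206
Σp_Aᵢ² = 0.23² + 0.02² + 0.43² + 0.21² + 0.02² + 0.09² = 0.0529 + 0.0004 + 0.1849 + 0.0441 + 0.0004 + 0.0081 = 0.2908
B_A = 1 / 0.2908 = 3.4388
Ranking by B (broadest → narrowest): Species D (4.82) > Species A (3.44) > Species B (2.92)

Species D > Species A > Species B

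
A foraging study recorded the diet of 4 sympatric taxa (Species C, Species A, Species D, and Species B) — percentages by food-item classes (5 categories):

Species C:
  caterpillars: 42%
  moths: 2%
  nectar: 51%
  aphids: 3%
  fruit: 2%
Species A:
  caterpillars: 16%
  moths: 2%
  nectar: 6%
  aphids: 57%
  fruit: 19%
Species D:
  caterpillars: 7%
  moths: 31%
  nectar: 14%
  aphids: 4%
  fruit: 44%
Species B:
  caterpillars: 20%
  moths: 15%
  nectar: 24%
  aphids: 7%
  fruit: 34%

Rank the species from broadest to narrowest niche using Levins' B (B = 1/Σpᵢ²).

Species B > Species D > Species A > Species C

Convert percentages to proportions (divide by 100).
Σp_Cᵢ² = 0.42² + 0.02² + 0.51² + 0.03² + 0.02² = 0.1764 + 0.0004 + 0.2601 + 0.0009 + 0.0004 = 0.4382
B_C = 1 / 0.4382 = 2.2821
Σp_Aᵢ² = 0.16² + 0.02² + 0.06² + 0.57² + 0.19² = 0.0256 + 0.0004 + 0.0036 + 0.3249 + 0.0361 = 0.3906
B_A = 1 / 0.3906 = 2.5602
Σp_Dᵢ² = 0.07² + 0.31² + 0.14² + 0.04² + 0.44² = 0.0049 + 0.0961 + 0.0196 + 0.0016 + 0.1936 = 0.3158
B_D = 1 / 0.3158 = 3.1666
Σp_Bᵢ² = 0.20² + 0.15² + 0.24² + 0.07² + 0.34² = 0.0400 + 0.0225 + 0.0576 + 0.0049 + 0.1156 = 0.2406
B_B = 1 / 0.2406 = 4.1563
Ranking by B (broadest → narrowest): Species B (4.16) > Species D (3.17) > Species A (2.56) > Species C (2.28)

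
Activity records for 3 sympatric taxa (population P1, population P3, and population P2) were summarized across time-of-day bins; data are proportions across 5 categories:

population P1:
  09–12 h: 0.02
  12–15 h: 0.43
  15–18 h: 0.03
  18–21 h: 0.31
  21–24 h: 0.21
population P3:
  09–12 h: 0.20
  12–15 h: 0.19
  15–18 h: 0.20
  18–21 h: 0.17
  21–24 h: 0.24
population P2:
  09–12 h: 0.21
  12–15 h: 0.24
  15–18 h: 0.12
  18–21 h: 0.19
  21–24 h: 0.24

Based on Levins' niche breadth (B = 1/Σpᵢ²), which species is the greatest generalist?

Σp_P1ᵢ² = 0.02² + 0.43² + 0.03² + 0.31² + 0.21² = 0.0004 + 0.1849 + 0.0009 + 0.0961 + 0.0441 = 0.3264
B_P1 = 1 / 0.3264 = 3.0637
Σp_P3ᵢ² = 0.20² + 0.19² + 0.20² + 0.17² + 0.24² = 0.0400 + 0.0361 + 0.0400 + 0.0289 + 0.0576 = 0.2026
B_P3 = 1 / 0.2026 = 4.9358
Σp_P2ᵢ² = 0.21² + 0.24² + 0.12² + 0.19² + 0.24² = 0.0441 + 0.0576 + 0.0144 + 0.0361 + 0.0576 = 0.2098
B_P2 = 1 / 0.2098 = 4.7664
Highest B → broadest niche (most generalist): population P3 (B = 4.94).

population P3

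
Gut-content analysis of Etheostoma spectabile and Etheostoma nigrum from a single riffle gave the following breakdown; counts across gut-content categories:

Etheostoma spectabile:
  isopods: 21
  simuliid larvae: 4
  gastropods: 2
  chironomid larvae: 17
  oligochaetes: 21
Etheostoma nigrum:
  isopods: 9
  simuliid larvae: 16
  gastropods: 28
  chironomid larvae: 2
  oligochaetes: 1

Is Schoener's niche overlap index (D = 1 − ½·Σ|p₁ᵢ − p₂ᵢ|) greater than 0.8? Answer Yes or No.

Proportions for Etheostoma spectabile (n=65): 21/65=0.3231, 4/65=0.0615, 2/65=0.0308, 17/65=0.2615, 21/65=0.3231
Proportions for Etheostoma nigrum (n=56): 9/56=0.1607, 16/56=0.2857, 28/56=0.5000, 2/56=0.0357, 1/56=0.0179
Σ|p₁ᵢ − p₂ᵢ| = 0.1624 + 0.2242 + 0.4692 + 0.2258 + 0.3052 = 1.3868
D = 1 − ½ × 1.3868 = 1 − 0.69340 = 0.30660
D = 0.30660 < 0.8 → No.

No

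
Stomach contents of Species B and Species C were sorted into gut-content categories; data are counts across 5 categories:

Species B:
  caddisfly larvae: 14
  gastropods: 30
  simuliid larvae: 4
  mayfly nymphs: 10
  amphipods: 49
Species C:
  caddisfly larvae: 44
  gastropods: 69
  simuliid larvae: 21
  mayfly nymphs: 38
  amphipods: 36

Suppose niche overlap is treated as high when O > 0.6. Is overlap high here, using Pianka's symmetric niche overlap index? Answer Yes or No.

Proportions for Species B (n=107): 14/107=0.1308, 30/107=0.2804, 4/107=0.0374, 10/107=0.0935, 49/107=0.4579
Proportions for Species C (n=208): 44/208=0.2115, 69/208=0.3317, 21/208=0.1010, 38/208=0.1827, 36/208=0.1731
Σ p₁ᵢp₂ᵢ = 0.027664 + 0.093009 + 0.003777 + 0.017082 + 0.079262 = 0.220794
Σp_1ᵢ² = 0.1308² + 0.2804² + 0.0374² + 0.0935² + 0.4579² = 0.017109 + 0.078624 + 0.001399 + 0.008742 + 0.209672 = 0.315546
Σp_2ᵢ² = 0.2115² + 0.3317² + 0.1010² + 0.1827² + 0.1731² = 0.044732 + 0.110025 + 0.010201 + 0.033379 + 0.029964 = 0.228301
O = 0.220794 / √(0.315546 × 0.228301) = 0.220794 / 0.2684017 = 0.8226
O = 0.8226 > 0.6 → Yes.

Yes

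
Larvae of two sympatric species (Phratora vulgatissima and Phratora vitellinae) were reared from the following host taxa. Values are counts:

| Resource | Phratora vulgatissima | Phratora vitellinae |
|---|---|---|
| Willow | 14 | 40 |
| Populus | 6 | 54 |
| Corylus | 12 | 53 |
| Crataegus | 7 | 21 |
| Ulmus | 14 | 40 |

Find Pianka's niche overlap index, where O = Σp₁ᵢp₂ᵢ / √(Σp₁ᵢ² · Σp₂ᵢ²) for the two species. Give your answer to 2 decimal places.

0.92

Proportions for Phratora vulgatissima (n=53): 14/53=0.2642, 6/53=0.1132, 12/53=0.2264, 7/53=0.1321, 14/53=0.2642
Proportions for Phratora vitellinae (n=208): 40/208=0.1923, 54/208=0.2596, 53/208=0.2548, 21/208=0.1010, 40/208=0.1923
Σ p₁ᵢp₂ᵢ = 0.050806 + 0.029387 + 0.057687 + 0.013342 + 0.050806 = 0.202028
Σp_1ᵢ² = 0.2642² + 0.1132² + 0.2264² + 0.1321² + 0.2642² = 0.069802 + 0.012814 + 0.051257 + 0.017450 + 0.069802 = 0.221125
Σp_2ᵢ² = 0.1923² + 0.2596² + 0.2548² + 0.1010² + 0.1923² = 0.036979 + 0.067392 + 0.064923 + 0.010201 + 0.036979 = 0.216474
O = 0.202028 / √(0.221125 × 0.216474) = 0.202028 / 0.2187871 = 0.9234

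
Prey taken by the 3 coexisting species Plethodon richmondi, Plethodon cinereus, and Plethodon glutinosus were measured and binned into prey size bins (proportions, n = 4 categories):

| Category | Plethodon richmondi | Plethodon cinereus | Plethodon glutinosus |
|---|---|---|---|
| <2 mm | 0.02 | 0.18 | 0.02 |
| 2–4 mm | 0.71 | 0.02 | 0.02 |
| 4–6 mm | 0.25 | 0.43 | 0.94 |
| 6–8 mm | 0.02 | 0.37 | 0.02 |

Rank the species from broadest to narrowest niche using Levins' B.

Plethodon cinereus > Plethodon richmondi > Plethodon glutinosus

Σp_richᵢ² = 0.02² + 0.71² + 0.25² + 0.02² = 0.0004 + 0.5041 + 0.0625 + 0.0004 = 0.5674
B_rich = 1 / 0.5674 = 1.7624
Σp_cineᵢ² = 0.18² + 0.02² + 0.43² + 0.37² = 0.0324 + 0.0004 + 0.1849 + 0.1369 = 0.3546
B_cine = 1 / 0.3546 = 2.8201
Σp_glutᵢ² = 0.02² + 0.02² + 0.94² + 0.02² = 0.0004 + 0.0004 + 0.8836 + 0.0004 = 0.8848
B_glut = 1 / 0.8848 = 1.1302
Ranking by B (broadest → narrowest): Plethodon cinereus (2.82) > Plethodon richmondi (1.76) > Plethodon glutinosus (1.13)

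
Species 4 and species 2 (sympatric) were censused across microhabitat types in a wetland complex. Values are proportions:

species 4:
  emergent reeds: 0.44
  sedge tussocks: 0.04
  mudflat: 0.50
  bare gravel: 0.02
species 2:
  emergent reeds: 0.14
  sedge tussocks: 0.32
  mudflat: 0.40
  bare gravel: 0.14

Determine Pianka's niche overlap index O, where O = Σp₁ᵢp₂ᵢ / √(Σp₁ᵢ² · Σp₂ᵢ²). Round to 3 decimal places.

Σ p₁ᵢp₂ᵢ = 0.0616 + 0.0128 + 0.2000 + 0.0028 = 0.2772
Σp_1ᵢ² = 0.44² + 0.04² + 0.50² + 0.02² = 0.1936 + 0.0016 + 0.2500 + 0.0004 = 0.4456
Σp_2ᵢ² = 0.14² + 0.32² + 0.40² + 0.14² = 0.0196 + 0.1024 + 0.1600 + 0.0196 = 0.3016
O = 0.2772 / √(0.4456 × 0.3016) = 0.2772 / 0.366596 = 0.75615

0.756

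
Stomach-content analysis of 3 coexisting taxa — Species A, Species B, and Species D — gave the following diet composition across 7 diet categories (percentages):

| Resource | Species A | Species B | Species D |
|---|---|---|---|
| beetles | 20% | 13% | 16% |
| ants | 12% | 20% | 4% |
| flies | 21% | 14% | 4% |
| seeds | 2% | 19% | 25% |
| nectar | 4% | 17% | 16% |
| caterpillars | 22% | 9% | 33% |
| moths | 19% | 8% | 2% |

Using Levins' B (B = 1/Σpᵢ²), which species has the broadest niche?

Species B

Convert percentages to proportions (divide by 100).
Σp_Aᵢ² = 0.20² + 0.12² + 0.21² + 0.02² + 0.04² + 0.22² + 0.19² = 0.0400 + 0.0144 + 0.0441 + 0.0004 + 0.0016 + 0.0484 + 0.0361 = 0.1850
B_A = 1 / 0.1850 = 5.4054
Σp_Bᵢ² = 0.13² + 0.20² + 0.14² + 0.19² + 0.17² + 0.09² + 0.08² = 0.0169 + 0.0400 + 0.0196 + 0.0361 + 0.0289 + 0.0081 + 0.0064 = 0.1560
B_B = 1 / 0.1560 = 6.4103
Σp_Dᵢ² = 0.16² + 0.04² + 0.04² + 0.25² + 0.16² + 0.33² + 0.02² = 0.0256 + 0.0016 + 0.0016 + 0.0625 + 0.0256 + 0.1089 + 0.0004 = 0.2262
B_D = 1 / 0.2262 = 4.4209
Highest B → broadest niche (most generalist): Species B (B = 6.41).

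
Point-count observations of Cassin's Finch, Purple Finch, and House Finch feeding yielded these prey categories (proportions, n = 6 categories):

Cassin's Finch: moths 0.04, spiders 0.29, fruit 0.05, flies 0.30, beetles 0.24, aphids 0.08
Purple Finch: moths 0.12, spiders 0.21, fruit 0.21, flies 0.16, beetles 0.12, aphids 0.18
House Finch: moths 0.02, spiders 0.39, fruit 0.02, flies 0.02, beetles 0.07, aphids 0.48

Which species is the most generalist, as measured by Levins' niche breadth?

Σp_Cassᵢ² = 0.04² + 0.29² + 0.05² + 0.30² + 0.24² + 0.08² = 0.0016 + 0.0841 + 0.0025 + 0.0900 + 0.0576 + 0.0064 = 0.2422
B_Cass = 1 / 0.2422 = 4.1288
Σp_Purpᵢ² = 0.12² + 0.21² + 0.21² + 0.16² + 0.12² + 0.18² = 0.0144 + 0.0441 + 0.0441 + 0.0256 + 0.0144 + 0.0324 = 0.1750
B_Purp = 1 / 0.1750 = 5.7143
Σp_Housᵢ² = 0.02² + 0.39² + 0.02² + 0.02² + 0.07² + 0.48² = 0.0004 + 0.1521 + 0.0004 + 0.0004 + 0.0049 + 0.2304 = 0.3886
B_Hous = 1 / 0.3886 = 2.5733
Highest B → broadest niche (most generalist): Purple Finch (B = 5.71).

Purple Finch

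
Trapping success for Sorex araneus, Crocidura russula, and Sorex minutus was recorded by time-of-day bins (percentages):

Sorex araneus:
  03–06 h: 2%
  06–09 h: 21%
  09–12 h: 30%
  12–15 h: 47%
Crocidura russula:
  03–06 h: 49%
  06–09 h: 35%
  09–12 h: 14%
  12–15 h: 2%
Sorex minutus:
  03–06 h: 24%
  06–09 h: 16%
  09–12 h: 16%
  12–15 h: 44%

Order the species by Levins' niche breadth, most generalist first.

Convert percentages to proportions (divide by 100).
Σp_aranᵢ² = 0.02² + 0.21² + 0.30² + 0.47² = 0.0004 + 0.0441 + 0.0900 + 0.2209 = 0.3554
B_aran = 1 / 0.3554 = 2.8137
Σp_russᵢ² = 0.49² + 0.35² + 0.14² + 0.02² = 0.2401 + 0.1225 + 0.0196 + 0.0004 = 0.3826
B_russ = 1 / 0.3826 = 2.6137
Σp_minuᵢ² = 0.24² + 0.16² + 0.16² + 0.44² = 0.0576 + 0.0256 + 0.0256 + 0.1936 = 0.3024
B_minu = 1 / 0.3024 = 3.3069
Ranking by B (broadest → narrowest): Sorex minutus (3.31) > Sorex araneus (2.81) > Crocidura russula (2.61)

Sorex minutus > Sorex araneus > Crocidura russula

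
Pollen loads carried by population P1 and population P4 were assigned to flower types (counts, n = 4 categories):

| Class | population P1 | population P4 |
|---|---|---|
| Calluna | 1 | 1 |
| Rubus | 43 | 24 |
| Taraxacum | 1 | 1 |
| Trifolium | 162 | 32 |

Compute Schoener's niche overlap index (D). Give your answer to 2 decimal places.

0.77

Proportions for population P1 (n=207): 1/207=0.0048, 43/207=0.2077, 1/207=0.0048, 162/207=0.7826
Proportions for population P4 (n=58): 1/58=0.0172, 24/58=0.4138, 1/58=0.0172, 32/58=0.5517
Σ|p₁ᵢ − p₂ᵢ| = 0.0124 + 0.2061 + 0.0124 + 0.2309 = 0.4618
D = 1 − ½ × 0.4618 = 1 − 0.23090 = 0.76910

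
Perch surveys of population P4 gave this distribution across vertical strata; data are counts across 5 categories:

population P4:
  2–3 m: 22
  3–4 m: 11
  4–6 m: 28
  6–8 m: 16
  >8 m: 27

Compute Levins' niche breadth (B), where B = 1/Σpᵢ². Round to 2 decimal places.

4.56

Proportions for population P4 (n=104): 22/104=0.2115, 11/104=0.1058, 28/104=0.2692, 16/104=0.1538, 27/104=0.2596
Σpᵢ² = 0.2115² + 0.1058² + 0.2692² + 0.1538² + 0.2596² = 0.044732 + 0.011194 + 0.072469 + 0.023654 + 0.067392 = 0.219441
B = 1 / 0.219441 = 4.5570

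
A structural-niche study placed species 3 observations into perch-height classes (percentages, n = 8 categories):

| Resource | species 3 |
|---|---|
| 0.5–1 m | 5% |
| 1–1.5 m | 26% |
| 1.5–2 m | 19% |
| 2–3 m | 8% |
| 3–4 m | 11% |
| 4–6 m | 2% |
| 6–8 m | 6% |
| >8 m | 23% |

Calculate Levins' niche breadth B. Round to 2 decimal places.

5.51

Convert percentages to proportions (divide by 100).
Σpᵢ² = 0.05² + 0.26² + 0.19² + 0.08² + 0.11² + 0.02² + 0.06² + 0.23² = 0.0025 + 0.0676 + 0.0361 + 0.0064 + 0.0121 + 0.0004 + 0.0036 + 0.0529 = 0.1816
B = 1 / 0.1816 = 5.5066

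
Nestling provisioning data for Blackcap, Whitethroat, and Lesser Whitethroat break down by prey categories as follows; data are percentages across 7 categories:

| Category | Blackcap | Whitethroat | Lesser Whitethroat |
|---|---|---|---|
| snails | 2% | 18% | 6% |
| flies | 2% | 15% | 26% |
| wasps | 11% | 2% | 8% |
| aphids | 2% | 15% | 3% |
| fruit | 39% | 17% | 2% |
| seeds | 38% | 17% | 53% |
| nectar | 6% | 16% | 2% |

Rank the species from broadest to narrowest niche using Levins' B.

Whitethroat > Blackcap > Lesser Whitethroat

Convert percentages to proportions (divide by 100).
Σp_Blacᵢ² = 0.02² + 0.02² + 0.11² + 0.02² + 0.39² + 0.38² + 0.06² = 0.0004 + 0.0004 + 0.0121 + 0.0004 + 0.1521 + 0.1444 + 0.0036 = 0.3134
B_Blac = 1 / 0.3134 = 3.1908
Σp_Whitᵢ² = 0.18² + 0.15² + 0.02² + 0.15² + 0.17² + 0.17² + 0.16² = 0.0324 + 0.0225 + 0.0004 + 0.0225 + 0.0289 + 0.0289 + 0.0256 = 0.1612
B_Whit = 1 / 0.1612 = 6.2035
Σp_Lessᵢ² = 0.06² + 0.26² + 0.08² + 0.03² + 0.02² + 0.53² + 0.02² = 0.0036 + 0.0676 + 0.0064 + 0.0009 + 0.0004 + 0.2809 + 0.0004 = 0.3602
B_Less = 1 / 0.3602 = 2.7762
Ranking by B (broadest → narrowest): Whitethroat (6.20) > Blackcap (3.19) > Lesser Whitethroat (2.78)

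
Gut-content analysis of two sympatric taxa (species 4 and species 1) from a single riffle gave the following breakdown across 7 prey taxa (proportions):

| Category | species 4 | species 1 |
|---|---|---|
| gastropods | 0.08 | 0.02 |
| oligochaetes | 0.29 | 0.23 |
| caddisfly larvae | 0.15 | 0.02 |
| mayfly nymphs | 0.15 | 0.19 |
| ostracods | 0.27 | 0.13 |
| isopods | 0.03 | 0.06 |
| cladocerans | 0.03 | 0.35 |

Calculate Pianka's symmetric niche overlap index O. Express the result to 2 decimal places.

Σ p₁ᵢp₂ᵢ = 0.0016 + 0.0667 + 0.0030 + 0.0285 + 0.0351 + 0.0018 + 0.0105 = 0.1472
Σp_1ᵢ² = 0.08² + 0.29² + 0.15² + 0.15² + 0.27² + 0.03² + 0.03² = 0.0064 + 0.0841 + 0.0225 + 0.0225 + 0.0729 + 0.0009 + 0.0009 = 0.2102
Σp_2ᵢ² = 0.02² + 0.23² + 0.02² + 0.19² + 0.13² + 0.06² + 0.35² = 0.0004 + 0.0529 + 0.0004 + 0.0361 + 0.0169 + 0.0036 + 0.1225 = 0.2328
O = 0.1472 / √(0.2102 × 0.2328) = 0.1472 / 0.22121 = 0.6654

0.67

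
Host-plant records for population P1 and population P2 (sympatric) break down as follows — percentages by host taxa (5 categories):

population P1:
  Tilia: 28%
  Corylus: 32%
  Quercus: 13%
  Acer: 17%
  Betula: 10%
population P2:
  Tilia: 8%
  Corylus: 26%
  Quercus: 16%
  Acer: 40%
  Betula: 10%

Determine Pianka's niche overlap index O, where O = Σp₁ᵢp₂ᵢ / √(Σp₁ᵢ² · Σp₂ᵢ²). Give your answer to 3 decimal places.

0.809

Convert percentages to proportions (divide by 100).
Σ p₁ᵢp₂ᵢ = 0.0224 + 0.0832 + 0.0208 + 0.0680 + 0.0100 = 0.2044
Σp_1ᵢ² = 0.28² + 0.32² + 0.13² + 0.17² + 0.10² = 0.0784 + 0.1024 + 0.0169 + 0.0289 + 0.0100 = 0.2366
Σp_2ᵢ² = 0.08² + 0.26² + 0.16² + 0.40² + 0.10² = 0.0064 + 0.0676 + 0.0256 + 0.1600 + 0.0100 = 0.2696
O = 0.2044 / √(0.2366 × 0.2696) = 0.2044 / 0.252562 = 0.80931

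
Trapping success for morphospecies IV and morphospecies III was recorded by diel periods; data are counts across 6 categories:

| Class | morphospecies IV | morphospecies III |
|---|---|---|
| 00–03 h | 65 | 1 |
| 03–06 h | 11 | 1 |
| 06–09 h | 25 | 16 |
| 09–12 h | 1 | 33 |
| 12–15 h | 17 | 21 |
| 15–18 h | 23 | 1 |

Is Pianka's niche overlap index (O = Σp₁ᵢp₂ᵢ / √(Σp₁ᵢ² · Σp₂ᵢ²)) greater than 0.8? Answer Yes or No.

No

Proportions for morphospecies IV (n=142): 65/142=0.4577, 11/142=0.0775, 25/142=0.1761, 1/142=0.0070, 17/142=0.1197, 23/142=0.1620
Proportions for morphospecies III (n=73): 1/73=0.0137, 1/73=0.0137, 16/73=0.2192, 33/73=0.4521, 21/73=0.2877, 1/73=0.0137
Σ p₁ᵢp₂ᵢ = 0.006270 + 0.001062 + 0.038601 + 0.003165 + 0.034438 + 0.002219 = 0.085755
Σp_1ᵢ² = 0.4577² + 0.0775² + 0.1761² + 0.0070² + 0.1197² + 0.1620² = 0.209489 + 0.006006 + 0.031011 + 0.000049 + 0.014328 + 0.026244 = 0.287127
Σp_2ᵢ² = 0.0137² + 0.0137² + 0.2192² + 0.4521² + 0.2877² + 0.0137² = 0.000188 + 0.000188 + 0.048049 + 0.204394 + 0.082771 + 0.000188 = 0.335778
O = 0.085755 / √(0.287127 × 0.335778) = 0.085755 / 0.3105011 = 0.2762
O = 0.2762 < 0.8 → No.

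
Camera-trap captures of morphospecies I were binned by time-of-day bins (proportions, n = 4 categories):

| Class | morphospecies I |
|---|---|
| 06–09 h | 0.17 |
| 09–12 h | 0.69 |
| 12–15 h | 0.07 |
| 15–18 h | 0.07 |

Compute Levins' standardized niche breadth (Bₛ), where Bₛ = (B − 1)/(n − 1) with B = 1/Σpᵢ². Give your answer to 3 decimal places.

0.314

Σpᵢ² = 0.17² + 0.69² + 0.07² + 0.07² = 0.0289 + 0.4761 + 0.0049 + 0.0049 = 0.5148
B = 1 / 0.5148 = 1.94250
Bₛ = (B − 1)/(n − 1) = (1.94250 − 1)/(4 − 1) = 0.94250/3 = 0.31417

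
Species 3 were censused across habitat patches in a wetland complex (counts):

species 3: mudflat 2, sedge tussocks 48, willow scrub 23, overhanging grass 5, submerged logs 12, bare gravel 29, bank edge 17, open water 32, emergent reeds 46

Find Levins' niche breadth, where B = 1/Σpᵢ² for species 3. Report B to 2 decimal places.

6.29

Proportions for species 3 (n=214): 2/214=0.0093, 48/214=0.2243, 23/214=0.1075, 5/214=0.0234, 12/214=0.0561, 29/214=0.1355, 17/214=0.0794, 32/214=0.1495, 46/214=0.2150
Σpᵢ² = 0.0093² + 0.2243² + 0.1075² + 0.0234² + 0.0561² + 0.1355² + 0.0794² + 0.1495² + 0.2150² = 0.000086 + 0.050310 + 0.011556 + 0.000548 + 0.003147 + 0.018360 + 0.006304 + 0.022350 + 0.046225 = 0.158886
B = 1 / 0.158886 = 6.2938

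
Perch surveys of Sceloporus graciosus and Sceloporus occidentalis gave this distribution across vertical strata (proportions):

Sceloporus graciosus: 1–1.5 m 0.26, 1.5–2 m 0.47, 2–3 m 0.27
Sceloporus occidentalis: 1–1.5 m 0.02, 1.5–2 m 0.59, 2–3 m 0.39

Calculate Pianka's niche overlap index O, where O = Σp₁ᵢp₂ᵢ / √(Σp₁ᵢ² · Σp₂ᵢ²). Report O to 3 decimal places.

0.912

Σ p₁ᵢp₂ᵢ = 0.0052 + 0.2773 + 0.1053 = 0.3878
Σp_1ᵢ² = 0.26² + 0.47² + 0.27² = 0.0676 + 0.2209 + 0.0729 = 0.3614
Σp_2ᵢ² = 0.02² + 0.59² + 0.39² = 0.0004 + 0.3481 + 0.1521 = 0.5006
O = 0.3878 / √(0.3614 × 0.5006) = 0.3878 / 0.425343 = 0.91173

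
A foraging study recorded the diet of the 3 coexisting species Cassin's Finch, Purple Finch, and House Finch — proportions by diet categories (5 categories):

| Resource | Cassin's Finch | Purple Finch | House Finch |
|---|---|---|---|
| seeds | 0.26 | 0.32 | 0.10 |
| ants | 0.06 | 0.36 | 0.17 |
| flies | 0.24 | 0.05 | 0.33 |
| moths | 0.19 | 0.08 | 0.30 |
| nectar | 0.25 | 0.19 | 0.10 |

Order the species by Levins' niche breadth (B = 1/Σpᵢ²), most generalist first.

Cassin's Finch > House Finch > Purple Finch

Σp_Cassᵢ² = 0.26² + 0.06² + 0.24² + 0.19² + 0.25² = 0.0676 + 0.0036 + 0.0576 + 0.0361 + 0.0625 = 0.2274
B_Cass = 1 / 0.2274 = 4.3975
Σp_Purpᵢ² = 0.32² + 0.36² + 0.05² + 0.08² + 0.19² = 0.1024 + 0.1296 + 0.0025 + 0.0064 + 0.0361 = 0.2770
B_Purp = 1 / 0.2770 = 3.6101
Σp_Housᵢ² = 0.10² + 0.17² + 0.33² + 0.30² + 0.10² = 0.0100 + 0.0289 + 0.1089 + 0.0900 + 0.0100 = 0.2478
B_Hous = 1 / 0.2478 = 4.0355
Ranking by B (broadest → narrowest): Cassin's Finch (4.40) > House Finch (4.04) > Purple Finch (3.61)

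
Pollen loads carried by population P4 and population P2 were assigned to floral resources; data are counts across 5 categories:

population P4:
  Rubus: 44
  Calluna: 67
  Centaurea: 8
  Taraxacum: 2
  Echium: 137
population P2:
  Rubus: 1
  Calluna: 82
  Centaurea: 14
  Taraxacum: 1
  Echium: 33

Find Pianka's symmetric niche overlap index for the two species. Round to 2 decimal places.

0.72

Proportions for population P4 (n=258): 44/258=0.1705, 67/258=0.2597, 8/258=0.0310, 2/258=0.0078, 137/258=0.5310
Proportions for population P2 (n=131): 1/131=0.0076, 82/131=0.6260, 14/131=0.1069, 1/131=0.0076, 33/131=0.2519
Σ p₁ᵢp₂ᵢ = 0.001296 + 0.162572 + 0.003314 + 0.000059 + 0.133759 = 0.301000
Σp_1ᵢ² = 0.1705² + 0.2597² + 0.0310² + 0.0078² + 0.5310² = 0.029070 + 0.067444 + 0.000961 + 0.000061 + 0.281961 = 0.379497
Σp_2ᵢ² = 0.0076² + 0.6260² + 0.1069² + 0.0076² + 0.2519² = 0.000058 + 0.391876 + 0.011428 + 0.000058 + 0.063454 = 0.466874
O = 0.301000 / √(0.379497 × 0.466874) = 0.301000 / 0.4209243 = 0.7151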